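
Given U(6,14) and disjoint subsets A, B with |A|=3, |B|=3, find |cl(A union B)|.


|A union B| = 3 + 3 = 6 (disjoint).
In U(6,14), cl(S) = S if |S| < 6, else cl(S) = E.
Since 6 >= 6, cl(A union B) = E.
|cl(A union B)| = 14.

14


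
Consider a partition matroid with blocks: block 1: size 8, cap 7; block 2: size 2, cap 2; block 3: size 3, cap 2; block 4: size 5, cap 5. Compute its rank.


Rank of a partition matroid = sum of min(|Si|, ci) for each block.
= min(8,7) + min(2,2) + min(3,2) + min(5,5)
= 7 + 2 + 2 + 5
= 16.

16


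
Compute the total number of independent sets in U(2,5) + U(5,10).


For a direct sum, |I(M1+M2)| = |I(M1)| * |I(M2)|.
|I(U(2,5))| = sum C(5,k) for k=0..2 = 16.
|I(U(5,10))| = sum C(10,k) for k=0..5 = 638.
Total = 16 * 638 = 10208.

10208


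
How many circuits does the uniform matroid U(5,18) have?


In U(5,18), circuits are the (6)-element subsets.
Any set of 6 elements is dependent, and removing any one element gives
an independent set of size 5, so it is a minimal dependent set.
Number of circuits = (18 choose 6) = 18564.

18564


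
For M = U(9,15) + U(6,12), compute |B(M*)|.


(M1+M2)* = M1* + M2*.
M1* = U(6,15), bases: C(15,6) = 5005.
M2* = U(6,12), bases: C(12,6) = 924.
|B(M*)| = 5005 * 924 = 4624620.

4624620


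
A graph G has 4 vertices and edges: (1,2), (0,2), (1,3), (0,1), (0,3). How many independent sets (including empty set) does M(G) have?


An independent set in a graphic matroid is an acyclic edge subset.
G has 4 vertices and 5 edges.
Enumerate all 2^5 = 32 subsets, checking for acyclicity.
Total independent sets = 24.

24


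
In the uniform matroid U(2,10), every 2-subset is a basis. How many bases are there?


Bases of U(2,10) are all 2-element subsets of the 10-element ground set.
Number of bases = C(10,2).
C(10,2) = (10 * 9) / (1 * 2) = 45.

45


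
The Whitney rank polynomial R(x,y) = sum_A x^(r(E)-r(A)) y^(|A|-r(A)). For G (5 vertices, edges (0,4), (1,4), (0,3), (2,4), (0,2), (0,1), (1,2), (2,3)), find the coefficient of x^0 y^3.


R(x,y) = sum over A in 2^E of x^(r(E)-r(A)) * y^(|A|-r(A)).
G has 5 vertices, 8 edges. r(E) = 4.
Enumerate all 2^8 = 256 subsets.
Count subsets with r(E)-r(A)=0 and |A|-r(A)=3: 8.

8


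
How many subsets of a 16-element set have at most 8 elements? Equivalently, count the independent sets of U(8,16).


Independent sets of U(8,16) are all subsets of size <= 8.
Count = C(16,0) + C(16,1) + C(16,2) + C(16,3) + C(16,4) + C(16,5) + C(16,6) + C(16,7) + C(16,8)
     = 1 + 16 + 120 + 560 + 1820 + 4368 + 8008 + 11440 + 12870
     = 39203.

39203


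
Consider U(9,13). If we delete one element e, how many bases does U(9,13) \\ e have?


Deleting e from U(9,13) gives U(9,12) since n > r.
Bases of U(9,12) = C(12,9) = 220.

220


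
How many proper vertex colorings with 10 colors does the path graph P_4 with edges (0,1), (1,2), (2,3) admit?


P(P_4, k) = k * (k-1)^(3).
P(10) = 10 * 9^3 = 10 * 729 = 7290.

7290


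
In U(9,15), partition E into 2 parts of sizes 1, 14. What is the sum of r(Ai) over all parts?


r(Ai) = min(|Ai|, 9) for each part.
Sum = min(1,9) + min(14,9)
    = 1 + 9
    = 10.

10


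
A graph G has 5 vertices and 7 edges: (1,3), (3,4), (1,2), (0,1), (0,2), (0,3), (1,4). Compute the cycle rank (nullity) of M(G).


Cycle rank (nullity) = |E| - r(M) = |E| - (|V| - c).
|E| = 7, |V| = 5, c = 1.
Nullity = 7 - (5 - 1) = 7 - 4 = 3.

3


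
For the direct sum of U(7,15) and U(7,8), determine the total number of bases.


Bases of a direct sum M1 + M2: |B| = |B(M1)| * |B(M2)|.
|B(U(7,15))| = C(15,7) = 6435.
|B(U(7,8))| = C(8,7) = 8.
Total bases = 6435 * 8 = 51480.

51480


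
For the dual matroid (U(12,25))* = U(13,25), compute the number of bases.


The dual of U(r,n) is U(n-r, n) = U(13,25).
Bases of U(13,25) are all (13)-element subsets.
|B(M*)| = (25 choose 13) = 5200300.

5200300


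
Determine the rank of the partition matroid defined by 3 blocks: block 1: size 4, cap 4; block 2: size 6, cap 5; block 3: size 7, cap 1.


Rank of a partition matroid = sum of min(|Si|, ci) for each block.
= min(4,4) + min(6,5) + min(7,1)
= 4 + 5 + 1
= 10.

10


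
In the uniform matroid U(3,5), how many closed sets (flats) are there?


Flats of U(3,5): every subset of size < 3 is a flat, plus E itself.
Count = (5 choose 0) + (5 choose 1) + (5 choose 2) + 1
     = 1 + 5 + 10 + 1
     = 17.

17


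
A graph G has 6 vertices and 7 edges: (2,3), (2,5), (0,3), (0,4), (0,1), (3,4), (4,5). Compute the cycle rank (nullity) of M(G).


Cycle rank (nullity) = |E| - r(M) = |E| - (|V| - c).
|E| = 7, |V| = 6, c = 1.
Nullity = 7 - (6 - 1) = 7 - 5 = 2.

2


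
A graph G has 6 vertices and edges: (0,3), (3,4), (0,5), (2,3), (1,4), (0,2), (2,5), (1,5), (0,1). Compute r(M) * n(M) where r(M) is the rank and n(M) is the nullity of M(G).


r(M) = |V| - c = 6 - 1 = 5.
nullity = |E| - r(M) = 9 - 5 = 4.
Product = 5 * 4 = 20.

20


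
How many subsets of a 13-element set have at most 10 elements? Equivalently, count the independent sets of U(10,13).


Independent sets of U(10,13) are all subsets of size <= 10.
Count = C(13,0) + C(13,1) + C(13,2) + C(13,3) + C(13,4) + C(13,5) + C(13,6) + C(13,7) + C(13,8) + C(13,9) + C(13,10)
     = 1 + 13 + 78 + 286 + 715 + 1287 + 1716 + 1716 + 1287 + 715 + 286
     = 8100.

8100


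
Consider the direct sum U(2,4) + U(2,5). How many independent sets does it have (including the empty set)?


For a direct sum, |I(M1+M2)| = |I(M1)| * |I(M2)|.
|I(U(2,4))| = sum C(4,k) for k=0..2 = 11.
|I(U(2,5))| = sum C(5,k) for k=0..2 = 16.
Total = 11 * 16 = 176.

176


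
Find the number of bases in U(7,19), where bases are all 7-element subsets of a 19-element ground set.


Bases of U(7,19) are all 7-element subsets of the 19-element ground set.
Number of bases = C(19,7).
C(19,7) = 50388.

50388


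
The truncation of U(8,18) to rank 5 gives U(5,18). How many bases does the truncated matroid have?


Truncating U(8,18) to rank 5 gives U(5,18).
Bases of U(5,18) are all 5-element subsets of 18 elements.
Number of bases = (18 choose 5) = 8568.

8568


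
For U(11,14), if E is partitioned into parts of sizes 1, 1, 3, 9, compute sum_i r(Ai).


r(Ai) = min(|Ai|, 11) for each part.
Sum = min(1,11) + min(1,11) + min(3,11) + min(9,11)
    = 1 + 1 + 3 + 9
    = 14.

14


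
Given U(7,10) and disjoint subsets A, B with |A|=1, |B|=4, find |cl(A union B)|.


|A union B| = 1 + 4 = 5 (disjoint).
In U(7,10), cl(S) = S if |S| < 7, else cl(S) = E.
Since 5 < 7, cl(A union B) = A union B.
|cl(A union B)| = 5.

5


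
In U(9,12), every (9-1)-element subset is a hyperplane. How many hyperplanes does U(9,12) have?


Hyperplanes of U(9,12) are flats of rank 8.
In a uniform matroid, these are exactly the (8)-element subsets.
Count = C(12,8) = 495.

495


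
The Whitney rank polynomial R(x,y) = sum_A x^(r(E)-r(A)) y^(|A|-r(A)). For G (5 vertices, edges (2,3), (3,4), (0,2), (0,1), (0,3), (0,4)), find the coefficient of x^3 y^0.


R(x,y) = sum over A in 2^E of x^(r(E)-r(A)) * y^(|A|-r(A)).
G has 5 vertices, 6 edges. r(E) = 4.
Enumerate all 2^6 = 64 subsets.
Count subsets with r(E)-r(A)=3 and |A|-r(A)=0: 6.

6


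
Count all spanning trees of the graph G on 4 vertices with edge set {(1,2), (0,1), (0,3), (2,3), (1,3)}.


By Kirchhoff's matrix tree theorem, the number of spanning trees equals
the determinant of any cofactor of the Laplacian matrix L.
G has 4 vertices and 5 edges.
Computing the (3 x 3) cofactor determinant gives 8.

8


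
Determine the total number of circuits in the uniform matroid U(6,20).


In U(6,20), circuits are the (7)-element subsets.
Any set of 7 elements is dependent, and removing any one element gives
an independent set of size 6, so it is a minimal dependent set.
Number of circuits = C(20,7) = 20! / (7! * 13!) = 77520.

77520


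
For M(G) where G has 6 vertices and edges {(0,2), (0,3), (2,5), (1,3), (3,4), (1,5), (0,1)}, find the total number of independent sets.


An independent set in a graphic matroid is an acyclic edge subset.
G has 6 vertices and 7 edges.
Enumerate all 2^7 = 128 subsets, checking for acyclicity.
Total independent sets = 104.

104


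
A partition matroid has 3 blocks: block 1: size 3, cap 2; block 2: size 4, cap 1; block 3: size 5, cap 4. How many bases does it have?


A basis picks exactly ci elements from block i.
Number of bases = product of C(|Si|, ci).
= C(3,2) * C(4,1) * C(5,4)
= 3 * 4 * 5
= 60.

60


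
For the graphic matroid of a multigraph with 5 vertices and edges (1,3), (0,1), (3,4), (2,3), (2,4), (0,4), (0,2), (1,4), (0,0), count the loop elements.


In a graphic matroid, a loop is a self-loop edge (u,u) with rank 0.
Examining all 9 edges for self-loops...
Self-loops found: (0,0)
Number of loops = 1.

1


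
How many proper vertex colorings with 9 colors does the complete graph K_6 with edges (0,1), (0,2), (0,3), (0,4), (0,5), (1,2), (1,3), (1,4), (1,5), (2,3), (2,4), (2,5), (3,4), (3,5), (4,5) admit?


P(K_6, k) = k(k-1)(k-2)...(k-5).
P(9) = (9) * (8) * (7) * (6) * (5) * (4) = 60480.

60480


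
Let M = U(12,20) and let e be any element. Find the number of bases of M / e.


Contracting e from U(12,20) gives U(11,19).
Bases of U(11,19) = (19 choose 11) = 75582.

75582


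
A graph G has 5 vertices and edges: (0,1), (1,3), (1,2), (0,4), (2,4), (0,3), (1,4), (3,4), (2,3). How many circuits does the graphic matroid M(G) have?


A circuit in a graphic matroid = edge set of a simple cycle.
G has 5 vertices and 9 edges.
Enumerating all minimal edge subsets forming cycles...
Total circuits found: 22.

22


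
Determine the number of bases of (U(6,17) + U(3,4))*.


(M1+M2)* = M1* + M2*.
M1* = U(11,17), bases: C(17,11) = 12376.
M2* = U(1,4), bases: C(4,1) = 4.
|B(M*)| = 12376 * 4 = 49504.

49504


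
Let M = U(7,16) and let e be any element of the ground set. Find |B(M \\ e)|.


Deleting e from U(7,16) gives U(7,15) since n > r.
Bases of U(7,15) = C(15,7) = 6435.

6435


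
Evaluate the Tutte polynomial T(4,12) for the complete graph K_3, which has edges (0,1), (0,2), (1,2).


T(K_3; x,y) = x^2 + x + y.
T(4,12) = 16 + 4 + 12 = 32.

32


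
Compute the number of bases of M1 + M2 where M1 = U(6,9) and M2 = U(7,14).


Bases of a direct sum M1 + M2: |B| = |B(M1)| * |B(M2)|.
|B(U(6,9))| = C(9,6) = 84.
|B(U(7,14))| = C(14,7) = 3432.
Total bases = 84 * 3432 = 288288.

288288


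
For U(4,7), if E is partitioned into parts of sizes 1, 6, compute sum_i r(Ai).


r(Ai) = min(|Ai|, 4) for each part.
Sum = min(1,4) + min(6,4)
    = 1 + 4
    = 5.

5


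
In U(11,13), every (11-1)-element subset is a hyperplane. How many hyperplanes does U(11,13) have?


Hyperplanes of U(11,13) are flats of rank 10.
In a uniform matroid, these are exactly the (10)-element subsets.
Count = C(13,10) = 286.

286


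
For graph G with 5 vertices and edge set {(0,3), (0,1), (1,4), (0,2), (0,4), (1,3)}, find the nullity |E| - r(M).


Cycle rank (nullity) = |E| - r(M) = |E| - (|V| - c).
|E| = 6, |V| = 5, c = 1.
Nullity = 6 - (5 - 1) = 6 - 4 = 2.

2


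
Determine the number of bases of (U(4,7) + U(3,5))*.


(M1+M2)* = M1* + M2*.
M1* = U(3,7), bases: C(7,3) = 35.
M2* = U(2,5), bases: C(5,2) = 10.
|B(M*)| = 35 * 10 = 350.

350


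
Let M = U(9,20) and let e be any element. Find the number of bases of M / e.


Contracting e from U(9,20) gives U(8,19).
Bases of U(8,19) = (19 choose 8) = 75582.

75582


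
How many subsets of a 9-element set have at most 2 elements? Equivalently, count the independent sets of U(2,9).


Independent sets of U(2,9) are all subsets of size <= 2.
Count = C(9,0) + C(9,1) + C(9,2)
     = 1 + 9 + 36
     = 46.

46


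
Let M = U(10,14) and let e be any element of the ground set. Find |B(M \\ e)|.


Deleting e from U(10,14) gives U(10,13) since n > r.
Bases of U(10,13) = (13 choose 10) = 286.

286


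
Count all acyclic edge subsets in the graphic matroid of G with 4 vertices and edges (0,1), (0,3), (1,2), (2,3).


An independent set in a graphic matroid is an acyclic edge subset.
G has 4 vertices and 4 edges.
Enumerate all 2^4 = 16 subsets, checking for acyclicity.
Total independent sets = 15.

15


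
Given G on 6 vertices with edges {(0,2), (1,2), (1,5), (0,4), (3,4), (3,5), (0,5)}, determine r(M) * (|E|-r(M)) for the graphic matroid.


r(M) = |V| - c = 6 - 1 = 5.
nullity = |E| - r(M) = 7 - 5 = 2.
Product = 5 * 2 = 10.

10


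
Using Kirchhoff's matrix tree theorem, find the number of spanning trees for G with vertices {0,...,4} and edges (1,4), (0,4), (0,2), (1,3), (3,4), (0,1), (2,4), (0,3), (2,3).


By Kirchhoff's matrix tree theorem, the number of spanning trees equals
the determinant of any cofactor of the Laplacian matrix L.
G has 5 vertices and 9 edges.
Computing the (4 x 4) cofactor determinant gives 75.

75


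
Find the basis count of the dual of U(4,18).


The dual of U(r,n) is U(n-r, n) = U(14,18).
Bases of U(14,18) are all (14)-element subsets.
|B(M*)| = (18 choose 14) = 3060.

3060


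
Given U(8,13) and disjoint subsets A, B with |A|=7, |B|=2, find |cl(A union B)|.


|A union B| = 7 + 2 = 9 (disjoint).
In U(8,13), cl(S) = S if |S| < 8, else cl(S) = E.
Since 9 >= 8, cl(A union B) = E.
|cl(A union B)| = 13.

13


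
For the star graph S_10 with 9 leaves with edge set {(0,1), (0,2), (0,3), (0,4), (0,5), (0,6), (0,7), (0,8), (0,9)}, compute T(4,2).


A star on 10 vertices is a tree with 9 edges.
T(x,y) = x^(9) for any tree.
T(4,2) = 4^9 = 262144.

262144


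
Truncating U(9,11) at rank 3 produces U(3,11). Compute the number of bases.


Truncating U(9,11) to rank 3 gives U(3,11).
Bases of U(3,11) are all 3-element subsets of 11 elements.
Number of bases = (11 choose 3) = 165.

165


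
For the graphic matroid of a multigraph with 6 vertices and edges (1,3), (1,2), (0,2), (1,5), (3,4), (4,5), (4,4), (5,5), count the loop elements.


In a graphic matroid, a loop is a self-loop edge (u,u) with rank 0.
Examining all 8 edges for self-loops...
Self-loops found: (4,4), (5,5)
Number of loops = 2.

2


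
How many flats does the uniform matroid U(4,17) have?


Flats of U(4,17): every subset of size < 4 is a flat, plus E itself.
Count = (17 choose 0) + (17 choose 1) + (17 choose 2) + (17 choose 3) + 1
     = 1 + 17 + 136 + 680 + 1
     = 835.

835


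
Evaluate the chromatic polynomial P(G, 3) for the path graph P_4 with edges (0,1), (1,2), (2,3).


P(P_4, k) = k * (k-1)^(3).
P(3) = 3 * 2^3 = 3 * 8 = 24.

24


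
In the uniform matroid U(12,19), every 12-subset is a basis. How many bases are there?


Bases of U(12,19) are all 12-element subsets of the 19-element ground set.
Number of bases = C(19,12).
(19 choose 12) = 50388.

50388


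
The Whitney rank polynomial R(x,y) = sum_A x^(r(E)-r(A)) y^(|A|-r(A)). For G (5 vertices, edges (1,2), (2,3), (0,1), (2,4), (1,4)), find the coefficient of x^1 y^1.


R(x,y) = sum over A in 2^E of x^(r(E)-r(A)) * y^(|A|-r(A)).
G has 5 vertices, 5 edges. r(E) = 4.
Enumerate all 2^5 = 32 subsets.
Count subsets with r(E)-r(A)=1 and |A|-r(A)=1: 2.

2


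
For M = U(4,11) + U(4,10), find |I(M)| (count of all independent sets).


For a direct sum, |I(M1+M2)| = |I(M1)| * |I(M2)|.
|I(U(4,11))| = sum C(11,k) for k=0..4 = 562.
|I(U(4,10))| = sum C(10,k) for k=0..4 = 386.
Total = 562 * 386 = 216932.

216932


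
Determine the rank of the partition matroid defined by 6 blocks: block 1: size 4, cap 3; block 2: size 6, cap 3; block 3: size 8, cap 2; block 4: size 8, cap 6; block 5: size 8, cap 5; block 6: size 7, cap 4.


Rank of a partition matroid = sum of min(|Si|, ci) for each block.
= min(4,3) + min(6,3) + min(8,2) + min(8,6) + min(8,5) + min(7,4)
= 3 + 3 + 2 + 6 + 5 + 4
= 23.

23


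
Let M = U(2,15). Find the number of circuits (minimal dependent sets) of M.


In U(2,15), circuits are the (3)-element subsets.
Any set of 3 elements is dependent, and removing any one element gives
an independent set of size 2, so it is a minimal dependent set.
Number of circuits = (15 choose 3) = 455.

455


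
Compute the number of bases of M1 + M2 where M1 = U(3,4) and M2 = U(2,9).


Bases of a direct sum M1 + M2: |B| = |B(M1)| * |B(M2)|.
|B(U(3,4))| = C(4,3) = 4.
|B(U(2,9))| = C(9,2) = 36.
Total bases = 4 * 36 = 144.

144


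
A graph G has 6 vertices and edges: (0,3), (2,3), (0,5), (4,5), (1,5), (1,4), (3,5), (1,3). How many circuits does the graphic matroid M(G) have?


A circuit in a graphic matroid = edge set of a simple cycle.
G has 6 vertices and 8 edges.
Enumerating all minimal edge subsets forming cycles...
Total circuits found: 6.

6


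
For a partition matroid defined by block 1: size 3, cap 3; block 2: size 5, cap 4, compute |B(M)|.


A basis picks exactly ci elements from block i.
Number of bases = product of C(|Si|, ci).
= C(3,3) * C(5,4)
= 1 * 5
= 5.

5


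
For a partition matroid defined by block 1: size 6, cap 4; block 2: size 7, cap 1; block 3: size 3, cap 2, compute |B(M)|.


A basis picks exactly ci elements from block i.
Number of bases = product of C(|Si|, ci).
= C(6,4) * C(7,1) * C(3,2)
= 15 * 7 * 3
= 315.

315


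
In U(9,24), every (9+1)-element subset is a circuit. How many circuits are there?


In U(9,24), circuits are the (10)-element subsets.
Any set of 10 elements is dependent, and removing any one element gives
an independent set of size 9, so it is a minimal dependent set.
Number of circuits = C(24,10) = 1961256.

1961256


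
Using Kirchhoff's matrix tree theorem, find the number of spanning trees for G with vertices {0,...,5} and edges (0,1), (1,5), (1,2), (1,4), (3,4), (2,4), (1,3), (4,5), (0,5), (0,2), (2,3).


By Kirchhoff's matrix tree theorem, the number of spanning trees equals
the determinant of any cofactor of the Laplacian matrix L.
G has 6 vertices and 11 edges.
Computing the (5 x 5) cofactor determinant gives 209.

209


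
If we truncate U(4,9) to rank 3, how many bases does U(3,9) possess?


Truncating U(4,9) to rank 3 gives U(3,9).
Bases of U(3,9) are all 3-element subsets of 9 elements.
Number of bases = C(9,3) = (9 * 8 * 7) / (1 * 2 * 3) = 84.

84


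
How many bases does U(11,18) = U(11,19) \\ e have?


Deleting e from U(11,19) gives U(11,18) since n > r.
Bases of U(11,18) = C(18,11) = 31824.

31824


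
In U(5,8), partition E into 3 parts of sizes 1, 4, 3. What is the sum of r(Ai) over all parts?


r(Ai) = min(|Ai|, 5) for each part.
Sum = min(1,5) + min(4,5) + min(3,5)
    = 1 + 4 + 3
    = 8.

8


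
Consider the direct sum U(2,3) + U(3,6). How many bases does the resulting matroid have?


Bases of a direct sum M1 + M2: |B| = |B(M1)| * |B(M2)|.
|B(U(2,3))| = C(3,2) = 3.
|B(U(3,6))| = C(6,3) = 20.
Total bases = 3 * 20 = 60.

60


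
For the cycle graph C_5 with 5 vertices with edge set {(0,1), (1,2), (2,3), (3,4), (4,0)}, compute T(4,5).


T(C_5; x,y) = x + x^2 + ... + x^(4) + y.
T(4,5) = 4^1 + 4^2 + 4^3 + 4^4 + 5
= 4 + 16 + 64 + 256 + 5
= 345.

345


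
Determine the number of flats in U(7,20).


Flats of U(7,20): every subset of size < 7 is a flat, plus E itself.
Count = C(20,0) + C(20,1) + C(20,2) + C(20,3) + C(20,4) + C(20,5) + C(20,6) + 1
     = 1 + 20 + 190 + 1140 + 4845 + 15504 + 38760 + 1
     = 60461.

60461


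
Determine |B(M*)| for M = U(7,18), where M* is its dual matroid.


The dual of U(r,n) is U(n-r, n) = U(11,18).
Bases of U(11,18) are all (11)-element subsets.
|B(M*)| = C(18,11) = 31824.

31824


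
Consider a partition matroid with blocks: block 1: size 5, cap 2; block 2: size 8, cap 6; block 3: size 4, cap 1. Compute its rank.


Rank of a partition matroid = sum of min(|Si|, ci) for each block.
= min(5,2) + min(8,6) + min(4,1)
= 2 + 6 + 1
= 9.

9


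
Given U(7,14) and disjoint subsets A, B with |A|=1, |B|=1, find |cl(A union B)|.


|A union B| = 1 + 1 = 2 (disjoint).
In U(7,14), cl(S) = S if |S| < 7, else cl(S) = E.
Since 2 < 7, cl(A union B) = A union B.
|cl(A union B)| = 2.

2


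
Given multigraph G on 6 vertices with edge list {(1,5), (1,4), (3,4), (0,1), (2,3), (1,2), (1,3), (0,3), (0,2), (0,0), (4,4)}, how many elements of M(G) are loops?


In a graphic matroid, a loop is a self-loop edge (u,u) with rank 0.
Examining all 11 edges for self-loops...
Self-loops found: (0,0), (4,4)
Number of loops = 2.

2


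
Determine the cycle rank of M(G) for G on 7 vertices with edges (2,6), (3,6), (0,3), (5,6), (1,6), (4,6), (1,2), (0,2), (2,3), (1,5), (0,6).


Cycle rank (nullity) = |E| - r(M) = |E| - (|V| - c).
|E| = 11, |V| = 7, c = 1.
Nullity = 11 - (7 - 1) = 11 - 6 = 5.

5


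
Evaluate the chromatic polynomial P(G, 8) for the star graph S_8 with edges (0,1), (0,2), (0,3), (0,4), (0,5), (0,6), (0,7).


P(tree, k) = k * (k-1)^(7) for any tree on 8 vertices.
P(8) = 8 * 7^7 = 8 * 823543 = 6588344.

6588344


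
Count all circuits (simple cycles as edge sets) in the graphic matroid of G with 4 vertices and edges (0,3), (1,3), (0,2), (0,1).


A circuit in a graphic matroid = edge set of a simple cycle.
G has 4 vertices and 4 edges.
Enumerating all minimal edge subsets forming cycles...
Total circuits found: 1.

1


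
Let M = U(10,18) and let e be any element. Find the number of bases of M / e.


Contracting e from U(10,18) gives U(9,17).
Bases of U(9,17) = (17 choose 9) = 24310.

24310


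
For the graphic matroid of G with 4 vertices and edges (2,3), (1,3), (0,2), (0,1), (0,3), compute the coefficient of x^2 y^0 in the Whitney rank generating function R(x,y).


R(x,y) = sum over A in 2^E of x^(r(E)-r(A)) * y^(|A|-r(A)).
G has 4 vertices, 5 edges. r(E) = 3.
Enumerate all 2^5 = 32 subsets.
Count subsets with r(E)-r(A)=2 and |A|-r(A)=0: 5.

5


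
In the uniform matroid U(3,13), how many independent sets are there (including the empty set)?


Independent sets of U(3,13) are all subsets of size <= 3.
Count = C(13,0) + C(13,1) + C(13,2) + C(13,3)
     = 1 + 13 + 78 + 286
     = 378.

378


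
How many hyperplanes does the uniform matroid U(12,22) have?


Hyperplanes of U(12,22) are flats of rank 11.
In a uniform matroid, these are exactly the (11)-element subsets.
Count = C(22,11) = 22! / (11! * 11!) = 705432.

705432


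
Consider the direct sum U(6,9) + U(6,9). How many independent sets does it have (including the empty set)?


For a direct sum, |I(M1+M2)| = |I(M1)| * |I(M2)|.
|I(U(6,9))| = sum C(9,k) for k=0..6 = 466.
|I(U(6,9))| = sum C(9,k) for k=0..6 = 466.
Total = 466 * 466 = 217156.

217156


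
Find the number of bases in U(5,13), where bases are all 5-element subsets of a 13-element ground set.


Bases of U(5,13) are all 5-element subsets of the 13-element ground set.
Number of bases = C(13,5).
(13 choose 5) = 1287.

1287


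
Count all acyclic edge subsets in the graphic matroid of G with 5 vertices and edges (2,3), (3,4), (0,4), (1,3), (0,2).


An independent set in a graphic matroid is an acyclic edge subset.
G has 5 vertices and 5 edges.
Enumerate all 2^5 = 32 subsets, checking for acyclicity.
Total independent sets = 30.

30


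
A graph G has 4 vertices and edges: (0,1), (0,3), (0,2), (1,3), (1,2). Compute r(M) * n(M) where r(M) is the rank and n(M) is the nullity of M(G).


r(M) = |V| - c = 4 - 1 = 3.
nullity = |E| - r(M) = 5 - 3 = 2.
Product = 3 * 2 = 6.

6


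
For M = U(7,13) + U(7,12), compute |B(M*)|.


(M1+M2)* = M1* + M2*.
M1* = U(6,13), bases: C(13,6) = 1716.
M2* = U(5,12), bases: C(12,5) = 792.
|B(M*)| = 1716 * 792 = 1359072.

1359072


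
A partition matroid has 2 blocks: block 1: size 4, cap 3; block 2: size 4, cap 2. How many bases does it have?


A basis picks exactly ci elements from block i.
Number of bases = product of C(|Si|, ci).
= C(4,3) * C(4,2)
= 4 * 6
= 24.

24


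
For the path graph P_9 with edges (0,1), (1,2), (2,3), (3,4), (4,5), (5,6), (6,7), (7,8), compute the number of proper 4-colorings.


P(P_9, k) = k * (k-1)^(8).
P(4) = 4 * 3^8 = 4 * 6561 = 26244.

26244


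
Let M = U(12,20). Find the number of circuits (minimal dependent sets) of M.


In U(12,20), circuits are the (13)-element subsets.
Any set of 13 elements is dependent, and removing any one element gives
an independent set of size 12, so it is a minimal dependent set.
Number of circuits = C(20,13) = 77520.

77520


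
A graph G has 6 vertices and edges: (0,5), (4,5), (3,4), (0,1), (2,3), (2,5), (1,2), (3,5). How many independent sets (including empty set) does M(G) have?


An independent set in a graphic matroid is an acyclic edge subset.
G has 6 vertices and 8 edges.
Enumerate all 2^8 = 256 subsets, checking for acyclicity.
Total independent sets = 178.

178


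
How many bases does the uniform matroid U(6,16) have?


Bases of U(6,16) are all 6-element subsets of the 16-element ground set.
Number of bases = C(16,6).
C(16,6) = 16! / (6! * 10!) = 8008.

8008


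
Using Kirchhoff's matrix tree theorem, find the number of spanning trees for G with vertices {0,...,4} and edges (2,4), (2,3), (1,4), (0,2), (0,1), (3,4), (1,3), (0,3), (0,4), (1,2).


By Kirchhoff's matrix tree theorem, the number of spanning trees equals
the determinant of any cofactor of the Laplacian matrix L.
G has 5 vertices and 10 edges.
Computing the (4 x 4) cofactor determinant gives 125.

125


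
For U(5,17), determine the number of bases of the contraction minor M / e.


Contracting e from U(5,17) gives U(4,16).
Bases of U(4,16) = (16 choose 4) = 1820.

1820


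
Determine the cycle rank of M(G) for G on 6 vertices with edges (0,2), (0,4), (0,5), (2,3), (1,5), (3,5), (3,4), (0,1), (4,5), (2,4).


Cycle rank (nullity) = |E| - r(M) = |E| - (|V| - c).
|E| = 10, |V| = 6, c = 1.
Nullity = 10 - (6 - 1) = 10 - 5 = 5.

5


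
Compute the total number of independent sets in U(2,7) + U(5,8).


For a direct sum, |I(M1+M2)| = |I(M1)| * |I(M2)|.
|I(U(2,7))| = sum C(7,k) for k=0..2 = 29.
|I(U(5,8))| = sum C(8,k) for k=0..5 = 219.
Total = 29 * 219 = 6351.

6351


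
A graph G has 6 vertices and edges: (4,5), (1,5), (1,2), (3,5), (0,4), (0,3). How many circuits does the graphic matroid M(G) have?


A circuit in a graphic matroid = edge set of a simple cycle.
G has 6 vertices and 6 edges.
Enumerating all minimal edge subsets forming cycles...
Total circuits found: 1.

1


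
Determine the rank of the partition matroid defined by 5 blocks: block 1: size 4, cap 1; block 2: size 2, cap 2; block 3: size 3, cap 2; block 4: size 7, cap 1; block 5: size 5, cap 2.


Rank of a partition matroid = sum of min(|Si|, ci) for each block.
= min(4,1) + min(2,2) + min(3,2) + min(7,1) + min(5,2)
= 1 + 2 + 2 + 1 + 2
= 8.

8


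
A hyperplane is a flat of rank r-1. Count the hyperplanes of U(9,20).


Hyperplanes of U(9,20) are flats of rank 8.
In a uniform matroid, these are exactly the (8)-element subsets.
Count = C(20,8) = 20! / (8! * 12!) = 125970.

125970


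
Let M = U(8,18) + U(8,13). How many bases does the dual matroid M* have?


(M1+M2)* = M1* + M2*.
M1* = U(10,18), bases: C(18,10) = 43758.
M2* = U(5,13), bases: C(13,5) = 1287.
|B(M*)| = 43758 * 1287 = 56316546.

56316546


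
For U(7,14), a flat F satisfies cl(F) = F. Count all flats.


Flats of U(7,14): every subset of size < 7 is a flat, plus E itself.
Count = (14 choose 0) + (14 choose 1) + (14 choose 2) + (14 choose 3) + (14 choose 4) + (14 choose 5) + (14 choose 6) + 1
     = 1 + 14 + 91 + 364 + 1001 + 2002 + 3003 + 1
     = 6477.

6477


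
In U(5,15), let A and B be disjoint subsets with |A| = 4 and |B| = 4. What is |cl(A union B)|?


|A union B| = 4 + 4 = 8 (disjoint).
In U(5,15), cl(S) = S if |S| < 5, else cl(S) = E.
Since 8 >= 5, cl(A union B) = E.
|cl(A union B)| = 15.

15


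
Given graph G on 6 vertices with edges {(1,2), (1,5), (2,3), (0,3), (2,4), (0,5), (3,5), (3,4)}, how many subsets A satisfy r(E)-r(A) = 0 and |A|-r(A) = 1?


R(x,y) = sum over A in 2^E of x^(r(E)-r(A)) * y^(|A|-r(A)).
G has 6 vertices, 8 edges. r(E) = 5.
Enumerate all 2^8 = 256 subsets.
Count subsets with r(E)-r(A)=0 and |A|-r(A)=1: 25.

25


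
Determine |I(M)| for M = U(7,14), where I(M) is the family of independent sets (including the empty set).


Independent sets of U(7,14) are all subsets of size <= 7.
Count = (14 choose 0) + (14 choose 1) + (14 choose 2) + (14 choose 3) + (14 choose 4) + (14 choose 5) + (14 choose 6) + (14 choose 7)
     = 1 + 14 + 91 + 364 + 1001 + 2002 + 3003 + 3432
     = 9908.

9908


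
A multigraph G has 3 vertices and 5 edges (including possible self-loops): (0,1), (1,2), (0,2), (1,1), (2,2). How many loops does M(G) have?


In a graphic matroid, a loop is a self-loop edge (u,u) with rank 0.
Examining all 5 edges for self-loops...
Self-loops found: (1,1), (2,2)
Number of loops = 2.

2


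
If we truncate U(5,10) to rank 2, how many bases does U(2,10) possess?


Truncating U(5,10) to rank 2 gives U(2,10).
Bases of U(2,10) are all 2-element subsets of 10 elements.
Number of bases = C(10,2) = 10! / (2! * 8!) = 45.

45


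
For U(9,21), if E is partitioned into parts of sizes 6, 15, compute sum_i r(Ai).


r(Ai) = min(|Ai|, 9) for each part.
Sum = min(6,9) + min(15,9)
    = 6 + 9
    = 15.

15


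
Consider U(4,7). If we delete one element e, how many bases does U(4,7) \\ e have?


Deleting e from U(4,7) gives U(4,6) since n > r.
Bases of U(4,6) = C(6,4) = (6 * 5 * 4 * 3) / (1 * 2 * 3 * 4) = 15.

15


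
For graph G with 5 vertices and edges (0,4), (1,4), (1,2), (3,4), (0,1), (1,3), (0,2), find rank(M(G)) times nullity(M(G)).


r(M) = |V| - c = 5 - 1 = 4.
nullity = |E| - r(M) = 7 - 4 = 3.
Product = 4 * 3 = 12.

12


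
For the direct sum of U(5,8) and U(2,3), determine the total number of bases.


Bases of a direct sum M1 + M2: |B| = |B(M1)| * |B(M2)|.
|B(U(5,8))| = C(8,5) = 56.
|B(U(2,3))| = C(3,2) = 3.
Total bases = 56 * 3 = 168.

168


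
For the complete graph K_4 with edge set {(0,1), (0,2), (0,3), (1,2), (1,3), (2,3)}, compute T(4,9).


T(K_4; x,y) = x^3 + 3x^2 + 4xy + 2x + y^3 + 3y^2 + 2y.
Substituting x=4, y=9:
= 64 + 48 + 144 + 8 + 729 + 243 + 18
= 1254.

1254


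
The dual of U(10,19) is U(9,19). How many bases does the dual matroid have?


The dual of U(r,n) is U(n-r, n) = U(9,19).
Bases of U(9,19) are all (9)-element subsets.
|B(M*)| = (19 choose 9) = 92378.

92378


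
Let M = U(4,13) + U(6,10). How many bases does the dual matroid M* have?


(M1+M2)* = M1* + M2*.
M1* = U(9,13), bases: C(13,9) = 715.
M2* = U(4,10), bases: C(10,4) = 210.
|B(M*)| = 715 * 210 = 150150.

150150


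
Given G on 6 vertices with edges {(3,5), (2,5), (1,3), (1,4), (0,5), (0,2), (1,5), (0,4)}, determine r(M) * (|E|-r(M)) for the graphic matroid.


r(M) = |V| - c = 6 - 1 = 5.
nullity = |E| - r(M) = 8 - 5 = 3.
Product = 5 * 3 = 15.

15


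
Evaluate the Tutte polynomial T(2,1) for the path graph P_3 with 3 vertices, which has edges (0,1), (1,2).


A path on 3 vertices is a tree with 2 edges.
T(x,y) = x^(2) for any tree.
T(2,1) = 2^2 = 4.

4


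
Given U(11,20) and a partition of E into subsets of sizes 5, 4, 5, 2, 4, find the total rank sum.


r(Ai) = min(|Ai|, 11) for each part.
Sum = min(5,11) + min(4,11) + min(5,11) + min(2,11) + min(4,11)
    = 5 + 4 + 5 + 2 + 4
    = 20.

20


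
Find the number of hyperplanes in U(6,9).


Hyperplanes of U(6,9) are flats of rank 5.
In a uniform matroid, these are exactly the (5)-element subsets.
Count = C(9,5) = 9! / (5! * 4!) = 126.

126


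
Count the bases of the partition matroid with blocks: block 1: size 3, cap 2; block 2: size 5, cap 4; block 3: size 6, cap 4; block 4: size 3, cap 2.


A basis picks exactly ci elements from block i.
Number of bases = product of C(|Si|, ci).
= C(3,2) * C(5,4) * C(6,4) * C(3,2)
= 3 * 5 * 15 * 3
= 675.

675


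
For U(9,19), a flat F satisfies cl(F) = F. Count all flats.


Flats of U(9,19): every subset of size < 9 is a flat, plus E itself.
Count = C(19,0) + C(19,1) + C(19,2) + C(19,3) + C(19,4) + C(19,5) + C(19,6) + C(19,7) + C(19,8) + 1
     = 1 + 19 + 171 + 969 + 3876 + 11628 + 27132 + 50388 + 75582 + 1
     = 169767.

169767


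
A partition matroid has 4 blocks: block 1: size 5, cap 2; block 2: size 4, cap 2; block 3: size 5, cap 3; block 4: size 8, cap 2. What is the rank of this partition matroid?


Rank of a partition matroid = sum of min(|Si|, ci) for each block.
= min(5,2) + min(4,2) + min(5,3) + min(8,2)
= 2 + 2 + 3 + 2
= 9.

9


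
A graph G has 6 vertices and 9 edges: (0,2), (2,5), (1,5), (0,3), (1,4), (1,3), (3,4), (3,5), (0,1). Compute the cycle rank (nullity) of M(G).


Cycle rank (nullity) = |E| - r(M) = |E| - (|V| - c).
|E| = 9, |V| = 6, c = 1.
Nullity = 9 - (6 - 1) = 9 - 5 = 4.

4


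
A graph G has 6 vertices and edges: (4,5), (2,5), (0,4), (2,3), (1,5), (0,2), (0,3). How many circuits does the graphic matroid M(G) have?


A circuit in a graphic matroid = edge set of a simple cycle.
G has 6 vertices and 7 edges.
Enumerating all minimal edge subsets forming cycles...
Total circuits found: 3.

3


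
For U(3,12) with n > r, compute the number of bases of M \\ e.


Deleting e from U(3,12) gives U(3,11) since n > r.
Bases of U(3,11) = (11 choose 3) = 165.

165


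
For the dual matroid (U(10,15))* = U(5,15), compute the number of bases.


The dual of U(r,n) is U(n-r, n) = U(5,15).
Bases of U(5,15) are all (5)-element subsets.
|B(M*)| = C(15,5) = 3003.

3003


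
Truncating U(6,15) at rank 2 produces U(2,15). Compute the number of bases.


Truncating U(6,15) to rank 2 gives U(2,15).
Bases of U(2,15) are all 2-element subsets of 15 elements.
Number of bases = (15 choose 2) = 105.

105


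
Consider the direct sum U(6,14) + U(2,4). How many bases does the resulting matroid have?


Bases of a direct sum M1 + M2: |B| = |B(M1)| * |B(M2)|.
|B(U(6,14))| = C(14,6) = 3003.
|B(U(2,4))| = C(4,2) = 6.
Total bases = 3003 * 6 = 18018.

18018


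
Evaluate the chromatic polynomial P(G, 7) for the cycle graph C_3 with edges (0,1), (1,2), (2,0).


P(C_3, k) = (k-1)^3 + (-1)^3*(k-1).
P(7) = (6)^3 - 6
= 216 - 6 = 210.

210


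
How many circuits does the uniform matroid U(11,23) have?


In U(11,23), circuits are the (12)-element subsets.
Any set of 12 elements is dependent, and removing any one element gives
an independent set of size 11, so it is a minimal dependent set.
Number of circuits = C(23,12) = 1352078.

1352078


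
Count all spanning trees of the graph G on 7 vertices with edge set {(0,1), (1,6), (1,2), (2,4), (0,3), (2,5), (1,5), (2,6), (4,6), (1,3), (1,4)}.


By Kirchhoff's matrix tree theorem, the number of spanning trees equals
the determinant of any cofactor of the Laplacian matrix L.
G has 7 vertices and 11 edges.
Computing the (6 x 6) cofactor determinant gives 120.

120


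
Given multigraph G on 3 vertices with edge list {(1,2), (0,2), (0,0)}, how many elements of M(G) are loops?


In a graphic matroid, a loop is a self-loop edge (u,u) with rank 0.
Examining all 3 edges for self-loops...
Self-loops found: (0,0)
Number of loops = 1.

1


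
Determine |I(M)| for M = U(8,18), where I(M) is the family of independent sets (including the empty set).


Independent sets of U(8,18) are all subsets of size <= 8.
Count = (18 choose 0) + (18 choose 1) + (18 choose 2) + (18 choose 3) + (18 choose 4) + (18 choose 5) + (18 choose 6) + (18 choose 7) + (18 choose 8)
     = 1 + 18 + 153 + 816 + 3060 + 8568 + 18564 + 31824 + 43758
     = 106762.

106762


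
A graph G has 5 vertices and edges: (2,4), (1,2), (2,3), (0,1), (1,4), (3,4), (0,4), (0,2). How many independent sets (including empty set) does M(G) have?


An independent set in a graphic matroid is an acyclic edge subset.
G has 5 vertices and 8 edges.
Enumerate all 2^8 = 256 subsets, checking for acyclicity.
Total independent sets = 128.

128


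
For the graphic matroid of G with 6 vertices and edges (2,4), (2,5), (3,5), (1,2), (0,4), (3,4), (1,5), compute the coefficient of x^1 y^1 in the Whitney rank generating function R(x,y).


R(x,y) = sum over A in 2^E of x^(r(E)-r(A)) * y^(|A|-r(A)).
G has 6 vertices, 7 edges. r(E) = 5.
Enumerate all 2^7 = 128 subsets.
Count subsets with r(E)-r(A)=1 and |A|-r(A)=1: 10.

10


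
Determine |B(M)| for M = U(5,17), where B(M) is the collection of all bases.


Bases of U(5,17) are all 5-element subsets of the 17-element ground set.
Number of bases = C(17,5).
C(17,5) = 17! / (5! * 12!) = 6188.

6188


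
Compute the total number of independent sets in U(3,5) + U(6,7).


For a direct sum, |I(M1+M2)| = |I(M1)| * |I(M2)|.
|I(U(3,5))| = sum C(5,k) for k=0..3 = 26.
|I(U(6,7))| = sum C(7,k) for k=0..6 = 127.
Total = 26 * 127 = 3302.

3302


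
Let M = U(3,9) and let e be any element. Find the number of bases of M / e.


Contracting e from U(3,9) gives U(2,8).
Bases of U(2,8) = (8 choose 2) = 28.

28


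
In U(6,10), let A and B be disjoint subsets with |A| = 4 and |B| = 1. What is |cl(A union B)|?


|A union B| = 4 + 1 = 5 (disjoint).
In U(6,10), cl(S) = S if |S| < 6, else cl(S) = E.
Since 5 < 6, cl(A union B) = A union B.
|cl(A union B)| = 5.

5


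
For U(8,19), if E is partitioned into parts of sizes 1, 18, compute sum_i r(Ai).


r(Ai) = min(|Ai|, 8) for each part.
Sum = min(1,8) + min(18,8)
    = 1 + 8
    = 9.

9


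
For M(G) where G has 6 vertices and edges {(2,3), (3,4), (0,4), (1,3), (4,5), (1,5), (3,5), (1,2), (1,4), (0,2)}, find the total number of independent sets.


An independent set in a graphic matroid is an acyclic edge subset.
G has 6 vertices and 10 edges.
Enumerate all 2^10 = 1024 subsets, checking for acyclicity.
Total independent sets = 454.

454


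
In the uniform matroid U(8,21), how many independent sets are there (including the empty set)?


Independent sets of U(8,21) are all subsets of size <= 8.
Count = (21 choose 0) + (21 choose 1) + (21 choose 2) + (21 choose 3) + (21 choose 4) + (21 choose 5) + (21 choose 6) + (21 choose 7) + (21 choose 8)
     = 1 + 21 + 210 + 1330 + 5985 + 20349 + 54264 + 116280 + 203490
     = 401930.

401930


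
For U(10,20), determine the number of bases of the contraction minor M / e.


Contracting e from U(10,20) gives U(9,19).
Bases of U(9,19) = C(19,9) = 92378.

92378


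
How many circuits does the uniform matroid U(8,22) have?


In U(8,22), circuits are the (9)-element subsets.
Any set of 9 elements is dependent, and removing any one element gives
an independent set of size 8, so it is a minimal dependent set.
Number of circuits = C(22,9) = 497420.

497420


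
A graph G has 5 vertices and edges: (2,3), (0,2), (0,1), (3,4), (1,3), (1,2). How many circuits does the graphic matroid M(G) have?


A circuit in a graphic matroid = edge set of a simple cycle.
G has 5 vertices and 6 edges.
Enumerating all minimal edge subsets forming cycles...
Total circuits found: 3.

3


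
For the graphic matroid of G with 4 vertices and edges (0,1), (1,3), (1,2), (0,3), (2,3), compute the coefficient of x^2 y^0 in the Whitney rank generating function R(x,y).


R(x,y) = sum over A in 2^E of x^(r(E)-r(A)) * y^(|A|-r(A)).
G has 4 vertices, 5 edges. r(E) = 3.
Enumerate all 2^5 = 32 subsets.
Count subsets with r(E)-r(A)=2 and |A|-r(A)=0: 5.

5


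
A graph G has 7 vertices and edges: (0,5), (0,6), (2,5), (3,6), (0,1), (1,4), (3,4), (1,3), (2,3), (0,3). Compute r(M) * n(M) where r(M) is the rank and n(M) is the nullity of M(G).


r(M) = |V| - c = 7 - 1 = 6.
nullity = |E| - r(M) = 10 - 6 = 4.
Product = 6 * 4 = 24.

24


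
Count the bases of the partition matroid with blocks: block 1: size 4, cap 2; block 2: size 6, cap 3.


A basis picks exactly ci elements from block i.
Number of bases = product of C(|Si|, ci).
= C(4,2) * C(6,3)
= 6 * 20
= 120.

120


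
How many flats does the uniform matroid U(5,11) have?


Flats of U(5,11): every subset of size < 5 is a flat, plus E itself.
Count = C(11,0) + C(11,1) + C(11,2) + C(11,3) + C(11,4) + 1
     = 1 + 11 + 55 + 165 + 330 + 1
     = 563.

563
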